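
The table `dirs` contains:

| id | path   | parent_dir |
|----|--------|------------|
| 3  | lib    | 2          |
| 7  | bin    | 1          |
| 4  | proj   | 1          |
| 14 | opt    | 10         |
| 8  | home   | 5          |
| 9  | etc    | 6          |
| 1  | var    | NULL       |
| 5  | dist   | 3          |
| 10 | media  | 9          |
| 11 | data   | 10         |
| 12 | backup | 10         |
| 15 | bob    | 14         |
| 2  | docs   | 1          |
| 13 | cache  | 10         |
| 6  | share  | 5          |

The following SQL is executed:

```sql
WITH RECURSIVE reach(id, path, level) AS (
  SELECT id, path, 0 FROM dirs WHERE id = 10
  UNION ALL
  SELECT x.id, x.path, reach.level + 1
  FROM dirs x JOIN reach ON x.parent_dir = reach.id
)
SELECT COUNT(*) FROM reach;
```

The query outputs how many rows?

Base: id=10 (media) at level 0.
Iteration 1: rows with parent_dir in {10} -> data (id 11, level 1), backup (id 12, level 1), cache (id 13, level 1), opt (id 14, level 1).
Iteration 2: rows with parent_dir in {11,12,13,14} -> bob (id 15, level 2).
Iteration 3: no rows with parent_dir in {15}; recursion stops.
Total rows emitted: 6.

6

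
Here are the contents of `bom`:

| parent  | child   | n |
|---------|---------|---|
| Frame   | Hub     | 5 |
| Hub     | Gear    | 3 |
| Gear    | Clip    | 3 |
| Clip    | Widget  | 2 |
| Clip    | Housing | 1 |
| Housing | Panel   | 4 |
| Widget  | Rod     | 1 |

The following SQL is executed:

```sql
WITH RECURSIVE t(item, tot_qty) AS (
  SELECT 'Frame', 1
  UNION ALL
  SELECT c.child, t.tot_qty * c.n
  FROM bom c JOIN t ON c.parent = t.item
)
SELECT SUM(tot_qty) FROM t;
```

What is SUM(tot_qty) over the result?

Base: (Frame, tot_qty=1).
Iteration 1: components of {Frame} -> Hub = 1*5 = 5.
Iteration 2: components of {Hub} -> Gear = 5*3 = 15.
Iteration 3: components of {Gear} -> Clip = 15*3 = 45.
Iteration 4: components of {Clip} -> Housing = 45*1 = 45, Widget = 45*2 = 90.
Iteration 5: components of {Housing,Widget} -> Panel = 45*4 = 180, Rod = 90*1 = 90.
Iteration 6: no further components; recursion stops.
SUM(tot_qty) = 1 + 5 + 15 + 45 + 90 + 45 + 90 + 180 = 471.

471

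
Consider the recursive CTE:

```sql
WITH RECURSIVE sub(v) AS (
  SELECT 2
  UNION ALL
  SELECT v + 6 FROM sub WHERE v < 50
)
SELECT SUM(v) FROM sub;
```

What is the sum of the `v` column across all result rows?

234

Base: v=2.
Iteration 1: 2 < 50 holds -> v = 2 + 6 = 8.
Iteration 2: 8 < 50 holds -> v = 8 + 6 = 14.
Iteration 3: 14 < 50 holds -> v = 14 + 6 = 20.
Iteration 4: 20 < 50 holds -> v = 20 + 6 = 26.
Iteration 5: 26 < 50 holds -> v = 26 + 6 = 32.
Iteration 6: 32 < 50 holds -> v = 32 + 6 = 38.
Iteration 7: 38 < 50 holds -> v = 38 + 6 = 44.
Iteration 8: 44 < 50 holds -> v = 44 + 6 = 50.
Iteration 9: 50 < 50 fails; recursion stops.
SUM(v) = 2 + 8 + 14 + 20 + 26 + 32 + 38 + 44 + 50 = 234.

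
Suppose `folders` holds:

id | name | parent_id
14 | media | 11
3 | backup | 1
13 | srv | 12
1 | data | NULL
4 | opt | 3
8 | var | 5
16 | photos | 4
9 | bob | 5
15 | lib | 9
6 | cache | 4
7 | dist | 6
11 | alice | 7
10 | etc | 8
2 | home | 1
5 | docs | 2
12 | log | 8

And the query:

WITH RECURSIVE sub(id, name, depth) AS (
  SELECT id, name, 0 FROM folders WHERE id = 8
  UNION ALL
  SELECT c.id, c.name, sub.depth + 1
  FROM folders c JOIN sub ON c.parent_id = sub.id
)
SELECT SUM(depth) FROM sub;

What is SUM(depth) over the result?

Base: id=8 (var) at depth 0.
Iteration 1: rows with parent_id in {8} -> etc (id 10, depth 1), log (id 12, depth 1).
Iteration 2: rows with parent_id in {10,12} -> srv (id 13, depth 2).
Iteration 3: no rows with parent_id in {13}; recursion stops.
SUM(depth) = 0 + 1 + 1 + 2 = 4.

4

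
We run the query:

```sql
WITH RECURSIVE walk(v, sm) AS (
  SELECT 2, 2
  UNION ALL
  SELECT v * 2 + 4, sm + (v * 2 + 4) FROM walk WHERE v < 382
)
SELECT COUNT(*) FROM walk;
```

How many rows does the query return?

Base: v=2, sm=2.
Iteration 1: 2 < 382 holds -> v = 2 * 2 + 4 = 8, sm = 2 + 8 = 10.
Iteration 2: 8 < 382 holds -> v = 8 * 2 + 4 = 20, sm = 10 + 20 = 30.
Iteration 3: 20 < 382 holds -> v = 20 * 2 + 4 = 44, sm = 30 + 44 = 74.
Iteration 4: 44 < 382 holds -> v = 44 * 2 + 4 = 92, sm = 74 + 92 = 166.
Iteration 5: 92 < 382 holds -> v = 92 * 2 + 4 = 188, sm = 166 + 188 = 354.
Iteration 6: 188 < 382 holds -> v = 188 * 2 + 4 = 380, sm = 354 + 380 = 734.
Iteration 7: 380 < 382 holds -> v = 380 * 2 + 4 = 764, sm = 734 + 764 = 1498.
Iteration 8: 764 < 382 fails; recursion stops.
Total rows emitted: 8.

8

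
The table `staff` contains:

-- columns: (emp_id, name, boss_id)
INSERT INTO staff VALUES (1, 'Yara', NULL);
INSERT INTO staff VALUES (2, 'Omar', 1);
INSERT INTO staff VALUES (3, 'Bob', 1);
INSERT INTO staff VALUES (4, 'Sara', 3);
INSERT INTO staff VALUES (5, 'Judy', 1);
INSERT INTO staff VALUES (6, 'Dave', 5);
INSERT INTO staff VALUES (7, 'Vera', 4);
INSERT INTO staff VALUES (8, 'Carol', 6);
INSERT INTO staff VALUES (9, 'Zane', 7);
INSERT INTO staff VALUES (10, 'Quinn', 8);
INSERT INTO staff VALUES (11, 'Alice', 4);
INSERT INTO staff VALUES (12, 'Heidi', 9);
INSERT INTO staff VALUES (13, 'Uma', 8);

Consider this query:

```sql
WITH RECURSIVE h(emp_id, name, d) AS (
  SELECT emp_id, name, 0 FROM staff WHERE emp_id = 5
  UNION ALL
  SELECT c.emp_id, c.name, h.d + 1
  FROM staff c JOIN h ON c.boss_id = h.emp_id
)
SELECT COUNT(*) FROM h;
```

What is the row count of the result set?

5

Base: emp_id=5 (Judy) at d 0.
Iteration 1: rows with boss_id in {5} -> Dave (id 6, d 1).
Iteration 2: rows with boss_id in {6} -> Carol (id 8, d 2).
Iteration 3: rows with boss_id in {8} -> Quinn (id 10, d 3), Uma (id 13, d 3).
Iteration 4: no rows with boss_id in {10,13}; recursion stops.
Total rows emitted: 5.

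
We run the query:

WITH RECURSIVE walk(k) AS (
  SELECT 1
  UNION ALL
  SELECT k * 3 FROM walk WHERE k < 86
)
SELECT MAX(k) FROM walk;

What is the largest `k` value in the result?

Base: k=1.
Iteration 1: 1 < 86 holds -> k = 1 * 3 = 3.
Iteration 2: 3 < 86 holds -> k = 3 * 3 = 9.
Iteration 3: 9 < 86 holds -> k = 9 * 3 = 27.
Iteration 4: 27 < 86 holds -> k = 27 * 3 = 81.
Iteration 5: 81 < 86 holds -> k = 81 * 3 = 243.
Iteration 6: 243 < 86 fails; recursion stops.
k values: 1, 3, 9, 27, 81, 243; the maximum is 243.

243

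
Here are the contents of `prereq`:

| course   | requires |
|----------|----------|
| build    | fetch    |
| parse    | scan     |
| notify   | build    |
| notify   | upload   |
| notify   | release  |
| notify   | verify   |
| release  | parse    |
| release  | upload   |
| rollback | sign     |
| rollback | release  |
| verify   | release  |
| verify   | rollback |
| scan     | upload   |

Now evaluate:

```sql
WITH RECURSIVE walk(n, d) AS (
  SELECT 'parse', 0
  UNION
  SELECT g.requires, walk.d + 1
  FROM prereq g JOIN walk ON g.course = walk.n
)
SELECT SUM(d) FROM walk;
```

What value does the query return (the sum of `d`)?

3

Base: (parse, d=0).
Iteration 1: edges from {parse} -> (scan, d=1).
Iteration 2: edges from {scan} -> (upload, d=2).
Iteration 3: no outgoing edges from {upload}; recursion stops.
SUM(d) = 0 + 1 + 2 = 3.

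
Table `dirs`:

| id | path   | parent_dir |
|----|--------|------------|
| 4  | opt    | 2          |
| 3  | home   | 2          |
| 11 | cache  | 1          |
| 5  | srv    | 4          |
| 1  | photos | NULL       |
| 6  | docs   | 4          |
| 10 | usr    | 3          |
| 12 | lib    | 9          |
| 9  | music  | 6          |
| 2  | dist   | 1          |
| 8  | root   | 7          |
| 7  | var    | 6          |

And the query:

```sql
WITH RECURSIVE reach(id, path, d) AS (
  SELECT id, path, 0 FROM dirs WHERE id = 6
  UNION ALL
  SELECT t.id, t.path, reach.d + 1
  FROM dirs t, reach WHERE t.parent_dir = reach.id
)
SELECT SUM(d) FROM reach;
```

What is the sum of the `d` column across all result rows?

6

Base: id=6 (docs) at d 0.
Iteration 1: rows with parent_dir in {6} -> var (id 7, d 1), music (id 9, d 1).
Iteration 2: rows with parent_dir in {7,9} -> root (id 8, d 2), lib (id 12, d 2).
Iteration 3: no rows with parent_dir in {8,12}; recursion stops.
SUM(d) = 0 + 1 + 1 + 2 + 2 = 6.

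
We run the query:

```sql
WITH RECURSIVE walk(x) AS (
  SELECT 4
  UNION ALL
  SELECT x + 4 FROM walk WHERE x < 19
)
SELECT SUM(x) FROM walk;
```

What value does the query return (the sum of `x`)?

60

Base: x=4.
Iteration 1: 4 < 19 holds -> x = 4 + 4 = 8.
Iteration 2: 8 < 19 holds -> x = 8 + 4 = 12.
Iteration 3: 12 < 19 holds -> x = 12 + 4 = 16.
Iteration 4: 16 < 19 holds -> x = 16 + 4 = 20.
Iteration 5: 20 < 19 fails; recursion stops.
SUM(x) = 4 + 8 + 12 + 16 + 20 = 60.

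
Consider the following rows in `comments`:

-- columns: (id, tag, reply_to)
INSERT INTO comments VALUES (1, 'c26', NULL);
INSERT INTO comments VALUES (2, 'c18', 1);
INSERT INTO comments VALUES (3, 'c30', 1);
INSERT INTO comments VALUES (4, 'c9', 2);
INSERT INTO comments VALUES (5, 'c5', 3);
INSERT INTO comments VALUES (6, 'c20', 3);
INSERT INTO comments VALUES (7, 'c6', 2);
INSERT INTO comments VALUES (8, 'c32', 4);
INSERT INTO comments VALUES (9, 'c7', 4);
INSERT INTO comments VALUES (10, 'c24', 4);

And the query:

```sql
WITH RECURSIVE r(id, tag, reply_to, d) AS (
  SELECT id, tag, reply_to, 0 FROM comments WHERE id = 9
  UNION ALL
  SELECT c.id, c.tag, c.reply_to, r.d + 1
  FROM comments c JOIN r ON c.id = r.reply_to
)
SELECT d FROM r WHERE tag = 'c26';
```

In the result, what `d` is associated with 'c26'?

Base: id=9 (c7), reply_to=4, d 0.
Iteration 1: join on id=4 -> c9 (id 4, reply_to=2, d 1).
Iteration 2: join on id=2 -> c18 (id 2, reply_to=1, d 2).
Iteration 3: join on id=1 -> c26 (id 1, reply_to=NULL, d 3).
Iteration 4: reply_to is NULL; no match; recursion stops.

3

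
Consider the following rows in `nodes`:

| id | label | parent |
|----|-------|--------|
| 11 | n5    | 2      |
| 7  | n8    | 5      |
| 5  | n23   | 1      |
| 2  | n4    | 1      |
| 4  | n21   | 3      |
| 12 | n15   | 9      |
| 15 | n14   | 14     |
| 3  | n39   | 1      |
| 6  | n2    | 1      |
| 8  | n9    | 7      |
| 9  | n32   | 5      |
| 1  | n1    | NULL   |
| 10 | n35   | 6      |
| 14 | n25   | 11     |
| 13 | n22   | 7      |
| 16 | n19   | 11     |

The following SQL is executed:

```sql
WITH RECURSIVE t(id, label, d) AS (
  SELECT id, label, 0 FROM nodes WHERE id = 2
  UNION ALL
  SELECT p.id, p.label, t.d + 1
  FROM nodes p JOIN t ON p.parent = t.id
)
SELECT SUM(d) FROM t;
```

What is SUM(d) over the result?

8

Base: id=2 (n4) at d 0.
Iteration 1: rows with parent in {2} -> n5 (id 11, d 1).
Iteration 2: rows with parent in {11} -> n25 (id 14, d 2), n19 (id 16, d 2).
Iteration 3: rows with parent in {14,16} -> n14 (id 15, d 3).
Iteration 4: no rows with parent in {15}; recursion stops.
SUM(d) = 0 + 1 + 2 + 2 + 3 = 8.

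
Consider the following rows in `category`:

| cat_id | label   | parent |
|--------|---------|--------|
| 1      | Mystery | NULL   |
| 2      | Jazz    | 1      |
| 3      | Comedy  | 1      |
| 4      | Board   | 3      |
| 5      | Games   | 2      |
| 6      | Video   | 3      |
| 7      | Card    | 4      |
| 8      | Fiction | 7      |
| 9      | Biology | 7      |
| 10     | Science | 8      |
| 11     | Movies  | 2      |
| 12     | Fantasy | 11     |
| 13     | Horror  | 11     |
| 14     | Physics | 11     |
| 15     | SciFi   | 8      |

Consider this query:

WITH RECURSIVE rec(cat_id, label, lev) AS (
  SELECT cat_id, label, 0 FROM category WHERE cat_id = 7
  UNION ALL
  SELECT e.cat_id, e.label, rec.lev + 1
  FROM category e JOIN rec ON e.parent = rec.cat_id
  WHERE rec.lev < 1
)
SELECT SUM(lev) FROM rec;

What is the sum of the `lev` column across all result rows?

Base: cat_id=7 (Card) at lev 0.
Iteration 1: rows with parent in {7} -> Fiction (id 8, lev 1), Biology (id 9, lev 1).
Iteration 2: lev < 1 fails for all current rows; recursion stops.
SUM(lev) = 0 + 1 + 1 = 2.

2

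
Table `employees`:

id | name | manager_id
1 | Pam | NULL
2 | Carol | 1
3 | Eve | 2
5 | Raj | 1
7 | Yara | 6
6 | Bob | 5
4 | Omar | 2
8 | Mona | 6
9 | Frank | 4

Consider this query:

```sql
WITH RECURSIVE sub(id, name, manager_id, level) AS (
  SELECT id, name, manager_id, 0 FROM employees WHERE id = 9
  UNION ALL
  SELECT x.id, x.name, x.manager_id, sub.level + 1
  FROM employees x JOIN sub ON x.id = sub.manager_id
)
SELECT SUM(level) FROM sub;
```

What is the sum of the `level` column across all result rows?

6

Base: id=9 (Frank), manager_id=4, level 0.
Iteration 1: join on id=4 -> Omar (id 4, manager_id=2, level 1).
Iteration 2: join on id=2 -> Carol (id 2, manager_id=1, level 2).
Iteration 3: join on id=1 -> Pam (id 1, manager_id=NULL, level 3).
Iteration 4: manager_id is NULL; no match; recursion stops.
SUM(level) = 0 + 1 + 2 + 3 = 6.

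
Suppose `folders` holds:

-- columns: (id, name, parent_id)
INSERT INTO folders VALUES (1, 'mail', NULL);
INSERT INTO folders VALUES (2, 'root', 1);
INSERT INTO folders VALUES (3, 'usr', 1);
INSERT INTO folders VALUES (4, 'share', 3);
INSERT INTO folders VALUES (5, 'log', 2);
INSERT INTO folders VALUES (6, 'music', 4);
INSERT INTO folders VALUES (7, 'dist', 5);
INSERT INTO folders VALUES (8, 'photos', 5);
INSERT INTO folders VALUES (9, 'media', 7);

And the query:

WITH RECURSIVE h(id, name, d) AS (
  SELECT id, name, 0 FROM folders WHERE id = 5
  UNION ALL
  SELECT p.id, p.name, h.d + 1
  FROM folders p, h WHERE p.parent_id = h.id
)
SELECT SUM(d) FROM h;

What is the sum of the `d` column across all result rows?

4

Base: id=5 (log) at d 0.
Iteration 1: rows with parent_id in {5} -> dist (id 7, d 1), photos (id 8, d 1).
Iteration 2: rows with parent_id in {7,8} -> media (id 9, d 2).
Iteration 3: no rows with parent_id in {9}; recursion stops.
SUM(d) = 0 + 1 + 1 + 2 = 4.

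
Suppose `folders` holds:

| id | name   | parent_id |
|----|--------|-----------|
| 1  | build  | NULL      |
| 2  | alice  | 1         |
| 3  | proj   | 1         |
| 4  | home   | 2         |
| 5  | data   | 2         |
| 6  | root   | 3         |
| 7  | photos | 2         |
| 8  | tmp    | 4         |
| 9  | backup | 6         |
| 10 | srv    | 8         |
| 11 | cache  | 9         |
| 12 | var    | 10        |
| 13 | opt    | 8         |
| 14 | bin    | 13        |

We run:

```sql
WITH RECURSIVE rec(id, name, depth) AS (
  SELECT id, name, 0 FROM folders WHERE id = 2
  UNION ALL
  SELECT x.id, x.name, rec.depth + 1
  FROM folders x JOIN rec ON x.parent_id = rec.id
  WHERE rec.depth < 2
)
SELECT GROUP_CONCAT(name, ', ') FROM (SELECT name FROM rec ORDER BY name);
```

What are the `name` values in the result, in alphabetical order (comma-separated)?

alice, data, home, photos, tmp

Base: id=2 (alice) at depth 0.
Iteration 1: rows with parent_id in {2} -> home (id 4, depth 1), data (id 5, depth 1), photos (id 7, depth 1).
Iteration 2: rows with parent_id in {4,5,7} -> tmp (id 8, depth 2).
Iteration 3: depth < 2 fails for all current rows; recursion stops.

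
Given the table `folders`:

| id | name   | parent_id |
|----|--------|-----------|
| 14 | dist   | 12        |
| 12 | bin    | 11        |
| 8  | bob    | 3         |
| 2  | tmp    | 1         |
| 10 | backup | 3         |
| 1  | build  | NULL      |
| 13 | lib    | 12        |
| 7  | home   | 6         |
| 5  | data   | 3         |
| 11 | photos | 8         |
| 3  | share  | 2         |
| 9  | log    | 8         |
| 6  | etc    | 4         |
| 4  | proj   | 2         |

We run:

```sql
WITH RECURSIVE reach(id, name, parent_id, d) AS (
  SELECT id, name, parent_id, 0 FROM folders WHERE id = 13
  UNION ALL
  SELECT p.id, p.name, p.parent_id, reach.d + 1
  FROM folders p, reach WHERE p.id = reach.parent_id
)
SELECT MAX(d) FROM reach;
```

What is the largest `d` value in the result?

6

Base: id=13 (lib), parent_id=12, d 0.
Iteration 1: join on id=12 -> bin (id 12, parent_id=11, d 1).
Iteration 2: join on id=11 -> photos (id 11, parent_id=8, d 2).
Iteration 3: join on id=8 -> bob (id 8, parent_id=3, d 3).
Iteration 4: join on id=3 -> share (id 3, parent_id=2, d 4).
Iteration 5: join on id=2 -> tmp (id 2, parent_id=1, d 5).
Iteration 6: join on id=1 -> build (id 1, parent_id=NULL, d 6).
Iteration 7: parent_id is NULL; no match; recursion stops.
d values: 0, 1, 2, 3, 4, 5, 6; the maximum is 6.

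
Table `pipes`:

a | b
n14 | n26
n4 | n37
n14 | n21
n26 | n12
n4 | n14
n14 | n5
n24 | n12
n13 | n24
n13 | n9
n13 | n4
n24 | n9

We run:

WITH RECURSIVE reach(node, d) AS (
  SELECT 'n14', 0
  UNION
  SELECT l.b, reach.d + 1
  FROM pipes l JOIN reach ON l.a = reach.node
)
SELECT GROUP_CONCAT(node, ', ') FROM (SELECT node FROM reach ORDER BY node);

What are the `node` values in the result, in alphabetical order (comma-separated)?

n12, n14, n21, n26, n5

Base: (n14, d=0).
Iteration 1: edges from {n14} -> (n21, d=1), (n26, d=1), (n5, d=1).
Iteration 2: edges from {n21,n26,n5} -> (n12, d=2).
Iteration 3: no outgoing edges from {n12}; recursion stops.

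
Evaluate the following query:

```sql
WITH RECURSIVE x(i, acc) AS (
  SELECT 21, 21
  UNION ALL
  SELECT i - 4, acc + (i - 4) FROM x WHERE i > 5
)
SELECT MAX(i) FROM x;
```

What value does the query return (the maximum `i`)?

Base: i=21, acc=21.
Iteration 1: 21 > 5 holds -> i = 21 - 4 = 17, acc = 21 + 17 = 38.
Iteration 2: 17 > 5 holds -> i = 17 - 4 = 13, acc = 38 + 13 = 51.
Iteration 3: 13 > 5 holds -> i = 13 - 4 = 9, acc = 51 + 9 = 60.
Iteration 4: 9 > 5 holds -> i = 9 - 4 = 5, acc = 60 + 5 = 65.
Iteration 5: 5 > 5 fails; recursion stops.
i values: 21, 17, 13, 9, 5; the maximum is 21.

21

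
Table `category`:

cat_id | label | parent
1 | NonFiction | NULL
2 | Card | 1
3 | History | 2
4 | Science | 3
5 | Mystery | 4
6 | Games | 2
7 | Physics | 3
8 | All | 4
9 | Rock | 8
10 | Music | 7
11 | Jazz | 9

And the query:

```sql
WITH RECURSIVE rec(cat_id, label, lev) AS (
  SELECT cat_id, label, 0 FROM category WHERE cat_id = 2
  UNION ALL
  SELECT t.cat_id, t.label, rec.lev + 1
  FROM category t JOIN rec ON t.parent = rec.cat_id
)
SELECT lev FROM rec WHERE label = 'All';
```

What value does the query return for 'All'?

Base: cat_id=2 (Card) at lev 0.
Iteration 1: rows with parent in {2} -> History (id 3, lev 1), Games (id 6, lev 1).
Iteration 2: rows with parent in {3,6} -> Science (id 4, lev 2), Physics (id 7, lev 2).
Iteration 3: rows with parent in {4,7} -> Mystery (id 5, lev 3), All (id 8, lev 3), Music (id 10, lev 3).
Iteration 4: rows with parent in {5,8,10} -> Rock (id 9, lev 4).
Iteration 5: rows with parent in {9} -> Jazz (id 11, lev 5).
Iteration 6: no rows with parent in {11}; recursion stops.

3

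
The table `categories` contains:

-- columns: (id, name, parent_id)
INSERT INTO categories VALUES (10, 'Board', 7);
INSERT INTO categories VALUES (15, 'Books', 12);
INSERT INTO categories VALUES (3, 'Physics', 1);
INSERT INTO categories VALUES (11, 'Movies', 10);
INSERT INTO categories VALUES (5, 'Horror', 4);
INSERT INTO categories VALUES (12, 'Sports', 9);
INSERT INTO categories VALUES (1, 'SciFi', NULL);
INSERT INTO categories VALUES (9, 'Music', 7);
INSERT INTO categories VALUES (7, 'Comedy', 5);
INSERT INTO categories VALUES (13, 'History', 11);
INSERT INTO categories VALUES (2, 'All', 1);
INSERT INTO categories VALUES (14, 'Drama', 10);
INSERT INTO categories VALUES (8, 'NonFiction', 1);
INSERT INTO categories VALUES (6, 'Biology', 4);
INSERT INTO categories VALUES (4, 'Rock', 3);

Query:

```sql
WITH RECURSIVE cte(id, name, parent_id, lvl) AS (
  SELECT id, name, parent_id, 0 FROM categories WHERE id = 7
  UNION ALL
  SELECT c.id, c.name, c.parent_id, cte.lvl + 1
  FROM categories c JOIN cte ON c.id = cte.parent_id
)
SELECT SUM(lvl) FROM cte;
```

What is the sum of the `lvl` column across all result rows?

10

Base: id=7 (Comedy), parent_id=5, lvl 0.
Iteration 1: join on id=5 -> Horror (id 5, parent_id=4, lvl 1).
Iteration 2: join on id=4 -> Rock (id 4, parent_id=3, lvl 2).
Iteration 3: join on id=3 -> Physics (id 3, parent_id=1, lvl 3).
Iteration 4: join on id=1 -> SciFi (id 1, parent_id=NULL, lvl 4).
Iteration 5: parent_id is NULL; no match; recursion stops.
SUM(lvl) = 0 + 1 + 2 + 3 + 4 = 10.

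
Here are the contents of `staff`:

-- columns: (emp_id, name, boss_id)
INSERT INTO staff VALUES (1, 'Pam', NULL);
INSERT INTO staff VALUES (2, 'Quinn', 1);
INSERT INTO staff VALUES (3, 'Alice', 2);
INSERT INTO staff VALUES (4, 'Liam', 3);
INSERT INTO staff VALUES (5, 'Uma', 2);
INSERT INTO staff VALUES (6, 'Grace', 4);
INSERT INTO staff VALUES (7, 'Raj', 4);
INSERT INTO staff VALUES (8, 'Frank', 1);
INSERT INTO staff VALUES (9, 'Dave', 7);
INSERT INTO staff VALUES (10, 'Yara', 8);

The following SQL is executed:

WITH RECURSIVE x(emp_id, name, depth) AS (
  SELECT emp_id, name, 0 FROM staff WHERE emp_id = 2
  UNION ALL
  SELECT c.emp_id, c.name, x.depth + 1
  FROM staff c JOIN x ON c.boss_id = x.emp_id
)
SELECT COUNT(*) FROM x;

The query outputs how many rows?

Base: emp_id=2 (Quinn) at depth 0.
Iteration 1: rows with boss_id in {2} -> Alice (id 3, depth 1), Uma (id 5, depth 1).
Iteration 2: rows with boss_id in {3,5} -> Liam (id 4, depth 2).
Iteration 3: rows with boss_id in {4} -> Grace (id 6, depth 3), Raj (id 7, depth 3).
Iteration 4: rows with boss_id in {6,7} -> Dave (id 9, depth 4).
Iteration 5: no rows with boss_id in {9}; recursion stops.
Total rows emitted: 7.

7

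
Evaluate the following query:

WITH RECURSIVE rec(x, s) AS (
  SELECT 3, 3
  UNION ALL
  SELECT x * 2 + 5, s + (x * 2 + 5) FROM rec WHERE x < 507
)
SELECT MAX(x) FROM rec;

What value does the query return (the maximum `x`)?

507

Base: x=3, s=3.
Iteration 1: 3 < 507 holds -> x = 3 * 2 + 5 = 11, s = 3 + 11 = 14.
Iteration 2: 11 < 507 holds -> x = 11 * 2 + 5 = 27, s = 14 + 27 = 41.
Iteration 3: 27 < 507 holds -> x = 27 * 2 + 5 = 59, s = 41 + 59 = 100.
Iteration 4: 59 < 507 holds -> x = 59 * 2 + 5 = 123, s = 100 + 123 = 223.
Iteration 5: 123 < 507 holds -> x = 123 * 2 + 5 = 251, s = 223 + 251 = 474.
Iteration 6: 251 < 507 holds -> x = 251 * 2 + 5 = 507, s = 474 + 507 = 981.
Iteration 7: 507 < 507 fails; recursion stops.
x values: 3, 11, 27, 59, 123, 251, 507; the maximum is 507.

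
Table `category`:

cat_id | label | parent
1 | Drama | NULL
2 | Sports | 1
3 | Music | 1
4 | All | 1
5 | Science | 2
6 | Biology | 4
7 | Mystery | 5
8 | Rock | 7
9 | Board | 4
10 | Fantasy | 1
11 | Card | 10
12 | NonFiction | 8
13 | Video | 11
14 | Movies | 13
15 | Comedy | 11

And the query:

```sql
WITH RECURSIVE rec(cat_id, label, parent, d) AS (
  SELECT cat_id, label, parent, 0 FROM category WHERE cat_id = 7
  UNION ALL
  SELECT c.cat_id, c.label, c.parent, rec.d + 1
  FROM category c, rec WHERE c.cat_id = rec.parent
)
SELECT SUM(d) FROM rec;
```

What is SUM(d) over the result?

6

Base: cat_id=7 (Mystery), parent=5, d 0.
Iteration 1: join on cat_id=5 -> Science (id 5, parent=2, d 1).
Iteration 2: join on cat_id=2 -> Sports (id 2, parent=1, d 2).
Iteration 3: join on cat_id=1 -> Drama (id 1, parent=NULL, d 3).
Iteration 4: parent is NULL; no match; recursion stops.
SUM(d) = 0 + 1 + 2 + 3 = 6.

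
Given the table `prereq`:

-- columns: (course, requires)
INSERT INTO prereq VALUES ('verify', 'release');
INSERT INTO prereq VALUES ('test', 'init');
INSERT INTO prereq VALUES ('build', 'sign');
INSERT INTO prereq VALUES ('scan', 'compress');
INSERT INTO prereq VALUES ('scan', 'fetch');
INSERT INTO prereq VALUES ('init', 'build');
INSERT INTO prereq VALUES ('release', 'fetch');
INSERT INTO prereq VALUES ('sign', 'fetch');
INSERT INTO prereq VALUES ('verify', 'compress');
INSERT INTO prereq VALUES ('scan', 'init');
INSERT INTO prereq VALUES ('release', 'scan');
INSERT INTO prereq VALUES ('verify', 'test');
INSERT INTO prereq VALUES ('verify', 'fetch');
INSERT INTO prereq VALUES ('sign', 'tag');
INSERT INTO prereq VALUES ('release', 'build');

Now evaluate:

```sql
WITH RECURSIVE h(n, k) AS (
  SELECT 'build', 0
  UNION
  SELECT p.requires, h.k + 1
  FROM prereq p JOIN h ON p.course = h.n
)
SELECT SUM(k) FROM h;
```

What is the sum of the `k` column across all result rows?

5

Base: (build, k=0).
Iteration 1: edges from {build} -> (sign, k=1).
Iteration 2: edges from {sign} -> (fetch, k=2), (tag, k=2).
Iteration 3: no outgoing edges from {fetch,tag}; recursion stops.
SUM(k) = 0 + 1 + 2 + 2 = 5.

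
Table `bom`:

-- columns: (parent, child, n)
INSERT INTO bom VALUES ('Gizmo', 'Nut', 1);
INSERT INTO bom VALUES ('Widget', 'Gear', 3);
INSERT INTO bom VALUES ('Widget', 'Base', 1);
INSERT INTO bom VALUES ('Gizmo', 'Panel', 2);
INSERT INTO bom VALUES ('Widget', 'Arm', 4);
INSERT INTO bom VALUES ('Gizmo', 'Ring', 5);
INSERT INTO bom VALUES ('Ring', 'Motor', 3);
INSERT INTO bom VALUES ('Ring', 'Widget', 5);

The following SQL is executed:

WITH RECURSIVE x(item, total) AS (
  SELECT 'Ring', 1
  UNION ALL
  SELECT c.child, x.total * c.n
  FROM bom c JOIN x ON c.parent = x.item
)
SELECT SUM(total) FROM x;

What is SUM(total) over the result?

Base: (Ring, total=1).
Iteration 1: components of {Ring} -> Motor = 1*3 = 3, Widget = 1*5 = 5.
Iteration 2: components of {Motor,Widget} -> Arm = 5*4 = 20, Base = 5*1 = 5, Gear = 5*3 = 15.
Iteration 3: no further components; recursion stops.
SUM(total) = 1 + 3 + 5 + 5 + 15 + 20 = 49.

49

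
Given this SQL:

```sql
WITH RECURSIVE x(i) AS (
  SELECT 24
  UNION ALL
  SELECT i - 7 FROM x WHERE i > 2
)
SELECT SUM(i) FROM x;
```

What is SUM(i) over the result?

50

Base: i=24.
Iteration 1: 24 > 2 holds -> i = 24 - 7 = 17.
Iteration 2: 17 > 2 holds -> i = 17 - 7 = 10.
Iteration 3: 10 > 2 holds -> i = 10 - 7 = 3.
Iteration 4: 3 > 2 holds -> i = 3 - 7 = -4.
Iteration 5: -4 > 2 fails; recursion stops.
SUM(i) = 24 + 17 + 10 + 3 + -4 = 50.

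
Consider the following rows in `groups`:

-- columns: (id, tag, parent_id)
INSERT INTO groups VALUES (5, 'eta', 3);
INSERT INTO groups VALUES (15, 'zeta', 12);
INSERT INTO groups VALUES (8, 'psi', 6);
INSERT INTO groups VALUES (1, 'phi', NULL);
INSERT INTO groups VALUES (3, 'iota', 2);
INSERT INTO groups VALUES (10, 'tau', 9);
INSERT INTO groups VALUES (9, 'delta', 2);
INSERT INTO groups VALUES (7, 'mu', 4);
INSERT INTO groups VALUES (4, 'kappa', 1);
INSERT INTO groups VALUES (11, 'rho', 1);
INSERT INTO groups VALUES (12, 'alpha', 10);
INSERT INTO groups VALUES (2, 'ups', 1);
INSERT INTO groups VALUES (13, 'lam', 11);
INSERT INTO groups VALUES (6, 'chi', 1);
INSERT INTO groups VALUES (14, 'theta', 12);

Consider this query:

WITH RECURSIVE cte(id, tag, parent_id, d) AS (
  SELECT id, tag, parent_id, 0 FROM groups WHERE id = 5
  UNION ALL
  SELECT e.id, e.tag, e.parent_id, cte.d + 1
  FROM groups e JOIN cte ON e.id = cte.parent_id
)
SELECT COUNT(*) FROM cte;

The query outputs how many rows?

4

Base: id=5 (eta), parent_id=3, d 0.
Iteration 1: join on id=3 -> iota (id 3, parent_id=2, d 1).
Iteration 2: join on id=2 -> ups (id 2, parent_id=1, d 2).
Iteration 3: join on id=1 -> phi (id 1, parent_id=NULL, d 3).
Iteration 4: parent_id is NULL; no match; recursion stops.
Total rows emitted: 4.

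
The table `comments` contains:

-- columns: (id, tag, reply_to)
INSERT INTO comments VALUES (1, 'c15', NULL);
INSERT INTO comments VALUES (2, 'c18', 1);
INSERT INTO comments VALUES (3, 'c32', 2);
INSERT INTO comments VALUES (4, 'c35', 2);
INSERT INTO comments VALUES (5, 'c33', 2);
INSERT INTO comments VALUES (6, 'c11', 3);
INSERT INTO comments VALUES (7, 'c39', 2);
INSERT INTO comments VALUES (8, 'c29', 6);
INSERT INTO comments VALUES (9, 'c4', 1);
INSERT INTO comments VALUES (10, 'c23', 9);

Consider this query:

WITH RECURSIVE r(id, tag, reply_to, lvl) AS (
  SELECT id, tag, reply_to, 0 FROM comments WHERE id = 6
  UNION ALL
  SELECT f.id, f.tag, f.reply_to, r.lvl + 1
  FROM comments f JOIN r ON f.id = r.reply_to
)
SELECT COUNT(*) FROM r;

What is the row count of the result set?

4

Base: id=6 (c11), reply_to=3, lvl 0.
Iteration 1: join on id=3 -> c32 (id 3, reply_to=2, lvl 1).
Iteration 2: join on id=2 -> c18 (id 2, reply_to=1, lvl 2).
Iteration 3: join on id=1 -> c15 (id 1, reply_to=NULL, lvl 3).
Iteration 4: reply_to is NULL; no match; recursion stops.
Total rows emitted: 4.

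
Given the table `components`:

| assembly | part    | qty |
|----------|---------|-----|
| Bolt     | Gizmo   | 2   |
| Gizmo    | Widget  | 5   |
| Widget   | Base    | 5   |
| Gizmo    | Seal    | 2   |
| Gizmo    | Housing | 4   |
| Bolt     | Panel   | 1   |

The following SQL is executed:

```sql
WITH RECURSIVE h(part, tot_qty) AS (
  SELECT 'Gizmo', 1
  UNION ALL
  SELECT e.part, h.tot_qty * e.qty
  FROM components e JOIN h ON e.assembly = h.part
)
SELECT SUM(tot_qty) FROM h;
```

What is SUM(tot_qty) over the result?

Base: (Gizmo, tot_qty=1).
Iteration 1: components of {Gizmo} -> Housing = 1*4 = 4, Seal = 1*2 = 2, Widget = 1*5 = 5.
Iteration 2: components of {Housing,Seal,Widget} -> Base = 5*5 = 25.
Iteration 3: no further components; recursion stops.
SUM(tot_qty) = 1 + 5 + 2 + 4 + 25 = 37.

37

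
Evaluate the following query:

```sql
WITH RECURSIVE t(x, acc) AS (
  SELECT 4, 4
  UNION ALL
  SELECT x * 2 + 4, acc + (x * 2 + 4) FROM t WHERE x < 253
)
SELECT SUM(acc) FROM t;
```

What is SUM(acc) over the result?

Base: x=4, acc=4.
Iteration 1: 4 < 253 holds -> x = 4 * 2 + 4 = 12, acc = 4 + 12 = 16.
Iteration 2: 12 < 253 holds -> x = 12 * 2 + 4 = 28, acc = 16 + 28 = 44.
Iteration 3: 28 < 253 holds -> x = 28 * 2 + 4 = 60, acc = 44 + 60 = 104.
Iteration 4: 60 < 253 holds -> x = 60 * 2 + 4 = 124, acc = 104 + 124 = 228.
Iteration 5: 124 < 253 holds -> x = 124 * 2 + 4 = 252, acc = 228 + 252 = 480.
Iteration 6: 252 < 253 holds -> x = 252 * 2 + 4 = 508, acc = 480 + 508 = 988.
Iteration 7: 508 < 253 fails; recursion stops.
SUM(acc) = 4 + 16 + 44 + 104 + 228 + 480 + 988 = 1864.

1864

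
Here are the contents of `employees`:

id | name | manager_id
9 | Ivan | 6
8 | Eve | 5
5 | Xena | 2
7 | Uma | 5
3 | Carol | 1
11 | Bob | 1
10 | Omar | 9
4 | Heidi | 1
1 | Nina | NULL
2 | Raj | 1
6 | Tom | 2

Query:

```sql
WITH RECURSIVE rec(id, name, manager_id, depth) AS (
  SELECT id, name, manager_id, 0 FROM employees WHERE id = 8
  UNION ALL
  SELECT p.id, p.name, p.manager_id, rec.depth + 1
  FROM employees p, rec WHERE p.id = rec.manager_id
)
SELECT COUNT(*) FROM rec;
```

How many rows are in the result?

Base: id=8 (Eve), manager_id=5, depth 0.
Iteration 1: join on id=5 -> Xena (id 5, manager_id=2, depth 1).
Iteration 2: join on id=2 -> Raj (id 2, manager_id=1, depth 2).
Iteration 3: join on id=1 -> Nina (id 1, manager_id=NULL, depth 3).
Iteration 4: manager_id is NULL; no match; recursion stops.
Total rows emitted: 4.

4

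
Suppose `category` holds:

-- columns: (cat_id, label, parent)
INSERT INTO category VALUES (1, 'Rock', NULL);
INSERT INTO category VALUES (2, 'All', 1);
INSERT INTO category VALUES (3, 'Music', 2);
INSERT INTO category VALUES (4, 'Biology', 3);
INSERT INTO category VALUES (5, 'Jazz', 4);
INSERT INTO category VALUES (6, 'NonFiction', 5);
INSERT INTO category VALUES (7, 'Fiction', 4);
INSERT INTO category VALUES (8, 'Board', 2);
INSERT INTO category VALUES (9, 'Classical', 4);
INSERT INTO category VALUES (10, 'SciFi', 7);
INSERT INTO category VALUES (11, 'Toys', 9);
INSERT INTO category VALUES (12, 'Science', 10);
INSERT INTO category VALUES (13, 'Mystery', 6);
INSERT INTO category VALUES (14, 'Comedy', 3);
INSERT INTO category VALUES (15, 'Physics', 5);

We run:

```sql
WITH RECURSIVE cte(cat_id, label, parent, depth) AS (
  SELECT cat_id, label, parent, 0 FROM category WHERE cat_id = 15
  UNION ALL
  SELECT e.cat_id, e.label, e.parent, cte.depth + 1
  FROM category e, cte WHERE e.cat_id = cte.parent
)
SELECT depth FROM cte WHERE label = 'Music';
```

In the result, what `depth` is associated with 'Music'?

3

Base: cat_id=15 (Physics), parent=5, depth 0.
Iteration 1: join on cat_id=5 -> Jazz (id 5, parent=4, depth 1).
Iteration 2: join on cat_id=4 -> Biology (id 4, parent=3, depth 2).
Iteration 3: join on cat_id=3 -> Music (id 3, parent=2, depth 3).
Iteration 4: join on cat_id=2 -> All (id 2, parent=1, depth 4).
Iteration 5: join on cat_id=1 -> Rock (id 1, parent=NULL, depth 5).
Iteration 6: parent is NULL; no match; recursion stops.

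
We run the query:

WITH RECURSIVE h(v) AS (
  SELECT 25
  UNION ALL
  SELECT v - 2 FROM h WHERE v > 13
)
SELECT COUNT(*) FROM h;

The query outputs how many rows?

7

Base: v=25.
Iteration 1: 25 > 13 holds -> v = 25 - 2 = 23.
Iteration 2: 23 > 13 holds -> v = 23 - 2 = 21.
Iteration 3: 21 > 13 holds -> v = 21 - 2 = 19.
Iteration 4: 19 > 13 holds -> v = 19 - 2 = 17.
Iteration 5: 17 > 13 holds -> v = 17 - 2 = 15.
Iteration 6: 15 > 13 holds -> v = 15 - 2 = 13.
Iteration 7: 13 > 13 fails; recursion stops.
Total rows emitted: 7.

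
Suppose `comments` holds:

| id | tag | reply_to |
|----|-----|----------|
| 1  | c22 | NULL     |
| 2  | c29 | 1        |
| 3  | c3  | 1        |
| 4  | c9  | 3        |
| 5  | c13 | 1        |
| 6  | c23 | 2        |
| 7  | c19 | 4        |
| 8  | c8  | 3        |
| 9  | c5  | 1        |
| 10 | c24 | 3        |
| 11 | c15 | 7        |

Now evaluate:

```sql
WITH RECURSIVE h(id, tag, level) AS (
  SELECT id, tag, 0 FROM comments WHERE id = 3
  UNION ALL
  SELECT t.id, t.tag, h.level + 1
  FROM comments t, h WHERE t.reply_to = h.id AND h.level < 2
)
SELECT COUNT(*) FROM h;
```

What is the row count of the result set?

5

Base: id=3 (c3) at level 0.
Iteration 1: rows with reply_to in {3} -> c9 (id 4, level 1), c8 (id 8, level 1), c24 (id 10, level 1).
Iteration 2: rows with reply_to in {4,8,10} -> c19 (id 7, level 2).
Iteration 3: level < 2 fails for all current rows; recursion stops.
Total rows emitted: 5.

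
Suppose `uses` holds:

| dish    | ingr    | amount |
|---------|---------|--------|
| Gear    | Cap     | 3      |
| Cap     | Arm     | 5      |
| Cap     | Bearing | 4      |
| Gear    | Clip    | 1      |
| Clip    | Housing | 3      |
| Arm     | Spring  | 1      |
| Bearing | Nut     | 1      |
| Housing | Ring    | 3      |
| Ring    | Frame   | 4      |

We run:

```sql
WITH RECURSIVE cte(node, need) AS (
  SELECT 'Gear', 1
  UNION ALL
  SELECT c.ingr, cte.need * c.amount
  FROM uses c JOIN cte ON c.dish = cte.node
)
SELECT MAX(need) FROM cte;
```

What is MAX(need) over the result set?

36

Base: (Gear, need=1).
Iteration 1: components of {Gear} -> Cap = 1*3 = 3, Clip = 1*1 = 1.
Iteration 2: components of {Cap,Clip} -> Arm = 3*5 = 15, Bearing = 3*4 = 12, Housing = 1*3 = 3.
Iteration 3: components of {Arm,Bearing,Housing} -> Nut = 12*1 = 12, Ring = 3*3 = 9, Spring = 15*1 = 15.
Iteration 4: components of {Nut,Ring,Spring} -> Frame = 9*4 = 36.
Iteration 5: no further components; recursion stops.
need values: 1, 3, 1, 15, 12, 3, 15, 12, 9, 36; the maximum is 36.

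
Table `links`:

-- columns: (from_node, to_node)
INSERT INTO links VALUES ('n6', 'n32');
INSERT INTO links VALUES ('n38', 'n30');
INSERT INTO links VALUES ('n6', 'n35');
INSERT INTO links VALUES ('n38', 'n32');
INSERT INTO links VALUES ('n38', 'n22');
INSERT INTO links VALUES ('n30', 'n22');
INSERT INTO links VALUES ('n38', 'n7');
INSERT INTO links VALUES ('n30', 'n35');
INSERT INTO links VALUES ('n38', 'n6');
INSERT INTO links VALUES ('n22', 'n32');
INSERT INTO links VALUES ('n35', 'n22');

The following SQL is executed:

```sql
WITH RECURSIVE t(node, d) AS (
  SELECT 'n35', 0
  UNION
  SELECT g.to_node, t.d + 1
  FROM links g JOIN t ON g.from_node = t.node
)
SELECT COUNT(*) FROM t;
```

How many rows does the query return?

3

Base: (n35, d=0).
Iteration 1: edges from {n35} -> (n22, d=1).
Iteration 2: edges from {n22} -> (n32, d=2).
Iteration 3: no outgoing edges from {n32}; recursion stops.
Total rows emitted: 3.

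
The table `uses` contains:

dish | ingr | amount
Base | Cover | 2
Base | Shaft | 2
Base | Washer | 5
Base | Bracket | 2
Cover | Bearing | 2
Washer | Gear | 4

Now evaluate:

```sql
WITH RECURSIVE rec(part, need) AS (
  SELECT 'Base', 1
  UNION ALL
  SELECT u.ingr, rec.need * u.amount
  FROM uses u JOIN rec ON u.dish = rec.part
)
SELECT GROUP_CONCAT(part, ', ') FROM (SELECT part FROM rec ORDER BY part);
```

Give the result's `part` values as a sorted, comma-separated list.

Base, Bearing, Bracket, Cover, Gear, Shaft, Washer

Base: (Base, need=1).
Iteration 1: components of {Base} -> Bracket = 1*2 = 2, Cover = 1*2 = 2, Shaft = 1*2 = 2, Washer = 1*5 = 5.
Iteration 2: components of {Bracket,Cover,Shaft,Washer} -> Bearing = 2*2 = 4, Gear = 5*4 = 20.
Iteration 3: no further components; recursion stops.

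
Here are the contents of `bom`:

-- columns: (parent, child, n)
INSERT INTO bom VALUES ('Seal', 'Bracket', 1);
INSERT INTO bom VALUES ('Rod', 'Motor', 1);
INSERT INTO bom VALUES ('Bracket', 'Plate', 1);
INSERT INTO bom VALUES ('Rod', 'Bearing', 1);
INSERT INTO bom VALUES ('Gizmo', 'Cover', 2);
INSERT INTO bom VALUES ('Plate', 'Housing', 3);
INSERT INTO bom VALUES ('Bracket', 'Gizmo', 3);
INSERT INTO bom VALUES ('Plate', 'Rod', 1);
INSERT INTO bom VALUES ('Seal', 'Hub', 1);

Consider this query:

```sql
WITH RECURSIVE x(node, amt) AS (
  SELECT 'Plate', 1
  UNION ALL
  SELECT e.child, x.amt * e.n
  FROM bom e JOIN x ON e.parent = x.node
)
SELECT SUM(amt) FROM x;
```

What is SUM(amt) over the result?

7

Base: (Plate, amt=1).
Iteration 1: components of {Plate} -> Housing = 1*3 = 3, Rod = 1*1 = 1.
Iteration 2: components of {Housing,Rod} -> Bearing = 1*1 = 1, Motor = 1*1 = 1.
Iteration 3: no further components; recursion stops.
SUM(amt) = 1 + 3 + 1 + 1 + 1 = 7.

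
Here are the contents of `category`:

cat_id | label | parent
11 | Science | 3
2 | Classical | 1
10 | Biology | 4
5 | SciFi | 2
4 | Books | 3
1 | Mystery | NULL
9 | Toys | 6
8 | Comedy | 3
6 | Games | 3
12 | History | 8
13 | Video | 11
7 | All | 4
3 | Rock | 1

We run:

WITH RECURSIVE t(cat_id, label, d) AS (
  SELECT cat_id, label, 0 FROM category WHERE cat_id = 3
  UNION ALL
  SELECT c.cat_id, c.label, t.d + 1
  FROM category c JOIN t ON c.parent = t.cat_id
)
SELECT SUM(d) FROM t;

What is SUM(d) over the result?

14

Base: cat_id=3 (Rock) at d 0.
Iteration 1: rows with parent in {3} -> Books (id 4, d 1), Games (id 6, d 1), Comedy (id 8, d 1), Science (id 11, d 1).
Iteration 2: rows with parent in {4,6,8,11} -> All (id 7, d 2), Toys (id 9, d 2), Biology (id 10, d 2), History (id 12, d 2), Video (id 13, d 2).
Iteration 3: no rows with parent in {7,9,10,12,13}; recursion stops.
SUM(d) = 0 + 1 + 1 + 1 + 1 + 2 + 2 + 2 + 2 + 2 = 14.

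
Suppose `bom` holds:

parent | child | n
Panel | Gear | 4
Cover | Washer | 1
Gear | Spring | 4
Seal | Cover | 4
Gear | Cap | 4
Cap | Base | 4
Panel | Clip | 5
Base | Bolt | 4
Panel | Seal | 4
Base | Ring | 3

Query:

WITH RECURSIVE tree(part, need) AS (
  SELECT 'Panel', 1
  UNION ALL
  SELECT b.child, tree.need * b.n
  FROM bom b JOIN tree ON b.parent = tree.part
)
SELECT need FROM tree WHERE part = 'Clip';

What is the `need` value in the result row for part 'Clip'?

5

Base: (Panel, need=1).
Iteration 1: components of {Panel} -> Clip = 1*5 = 5, Gear = 1*4 = 4, Seal = 1*4 = 4.
Iteration 2: components of {Clip,Gear,Seal} -> Cap = 4*4 = 16, Cover = 4*4 = 16, Spring = 4*4 = 16.
Iteration 3: components of {Cap,Cover,Spring} -> Base = 16*4 = 64, Washer = 16*1 = 16.
Iteration 4: components of {Base,Washer} -> Bolt = 64*4 = 256, Ring = 64*3 = 192.
Iteration 5: no further components; recursion stops.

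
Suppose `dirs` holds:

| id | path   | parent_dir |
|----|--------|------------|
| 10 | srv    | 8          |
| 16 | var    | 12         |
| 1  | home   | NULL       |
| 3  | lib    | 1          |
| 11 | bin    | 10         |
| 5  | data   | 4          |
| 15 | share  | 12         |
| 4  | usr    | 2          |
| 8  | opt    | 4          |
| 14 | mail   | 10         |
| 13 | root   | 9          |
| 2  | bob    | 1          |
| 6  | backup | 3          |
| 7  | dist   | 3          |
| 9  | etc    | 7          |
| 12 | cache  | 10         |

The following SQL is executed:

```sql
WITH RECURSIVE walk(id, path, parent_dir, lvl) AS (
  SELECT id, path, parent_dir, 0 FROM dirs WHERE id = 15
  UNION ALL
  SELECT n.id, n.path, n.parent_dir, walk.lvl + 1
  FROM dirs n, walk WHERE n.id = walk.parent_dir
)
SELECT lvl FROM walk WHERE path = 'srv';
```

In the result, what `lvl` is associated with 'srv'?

2

Base: id=15 (share), parent_dir=12, lvl 0.
Iteration 1: join on id=12 -> cache (id 12, parent_dir=10, lvl 1).
Iteration 2: join on id=10 -> srv (id 10, parent_dir=8, lvl 2).
Iteration 3: join on id=8 -> opt (id 8, parent_dir=4, lvl 3).
Iteration 4: join on id=4 -> usr (id 4, parent_dir=2, lvl 4).
Iteration 5: join on id=2 -> bob (id 2, parent_dir=1, lvl 5).
Iteration 6: join on id=1 -> home (id 1, parent_dir=NULL, lvl 6).
Iteration 7: parent_dir is NULL; no match; recursion stops.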